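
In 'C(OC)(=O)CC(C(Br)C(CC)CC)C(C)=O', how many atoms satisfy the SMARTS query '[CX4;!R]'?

The query [CX4;!R] means: aliphatic carbon with four total connections, not in a ring.
Check the 16 heavy atoms by environment: 10× C (X4, acyclic) → match; 2× C (X3, acyclic) → no; 2× O (X1, acyclic) → no; 1× O (X2, acyclic) → no; 1× Br (X1, acyclic) → no.
That gives 10 matching atoms.

10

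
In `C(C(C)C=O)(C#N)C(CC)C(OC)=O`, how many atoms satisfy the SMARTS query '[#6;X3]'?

The query [#6;X3] means: any carbon (aromatic or not) with three total connections.
Check the 14 heavy atoms by environment: 7× C (X4) → no; 2× C (X3) → match; 2× O (X1) → no; 1× C (X2) → no; 1× N (X1) → no; 1× O (X2) → no.
That gives 2 matching atoms.

2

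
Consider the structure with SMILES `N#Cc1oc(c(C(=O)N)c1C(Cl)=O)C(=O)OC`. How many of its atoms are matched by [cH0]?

Check the 17 heavy atoms by environment: 1× o (aromatic, H0) → no; 4× c (aromatic, H0) → match; 4× C (H0) → no; 4× O (H0) → no; 1× C (H3) → no; 1× N (H2) → no; 1× Cl (H0) → no; 1× N (H0) → no.
That gives 4 matching atoms.

4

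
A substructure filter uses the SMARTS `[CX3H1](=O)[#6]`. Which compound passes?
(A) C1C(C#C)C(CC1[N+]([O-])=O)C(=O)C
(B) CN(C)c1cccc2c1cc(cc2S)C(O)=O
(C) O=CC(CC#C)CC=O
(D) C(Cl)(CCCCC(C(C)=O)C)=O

C

[CX3H1](=O)[#6] describes an sp2 carbon with one H, double-bonded to O and single-bonded to carbon (an aldehyde).
(A) has an acetyl/ketone group (-C(=O)CH3) but the carbonyl carbon has H0 (two carbon neighbours), not H1.
(B) has a carboxylic acid group (-C(=O)OH) but the carbonyl carbon has H0 and is bonded to O, not H1.
(C) contains an aldehyde (-CHO), which satisfies every atom and bond constraint.
(D) has an acetyl/ketone group (-C(=O)CH3) but the carbonyl carbon has H0 (two carbon neighbours), not H1.
So the answer is (C).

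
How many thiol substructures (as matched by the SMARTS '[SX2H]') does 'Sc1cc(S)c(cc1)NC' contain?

2

[SX2H] is the SMARTS for a thiol: an aliphatic sulfur with two connections, one being H.
The molecule carries 2 separate instances of a thiol (-SH) meeting every constraint; each maps to a distinct set of atoms, giving 2 matches.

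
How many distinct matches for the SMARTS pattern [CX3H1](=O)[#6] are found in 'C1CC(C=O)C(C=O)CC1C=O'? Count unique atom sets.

[CX3H1](=O)[#6] is the SMARTS for an aldehyde: an sp2 carbon with one H, double-bonded to O and single-bonded to carbon.
The molecule carries 3 separate instances of an aldehyde (-CHO) meeting every constraint; each maps to a distinct set of atoms, giving 3 matches.

3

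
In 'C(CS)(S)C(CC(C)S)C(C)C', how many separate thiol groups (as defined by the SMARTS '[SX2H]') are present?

3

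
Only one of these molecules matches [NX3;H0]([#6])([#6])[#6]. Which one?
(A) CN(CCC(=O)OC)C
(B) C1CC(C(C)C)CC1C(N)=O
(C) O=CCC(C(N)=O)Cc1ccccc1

[NX3;H0]([#6])([#6])[#6] describes a trivalent nitrogen with no H, bonded to three carbons (a tertiary amine).
(A) contains a dimethylamino group (-N(CH3)2), which satisfies every atom and bond constraint.
(B) has a primary amide (-C(=O)NH2) but the amide nitrogen has H2 and only one carbon neighbour.
(C) has a primary amide (-C(=O)NH2) but the amide nitrogen has H2 and only one carbon neighbour.
So the answer is (A).

A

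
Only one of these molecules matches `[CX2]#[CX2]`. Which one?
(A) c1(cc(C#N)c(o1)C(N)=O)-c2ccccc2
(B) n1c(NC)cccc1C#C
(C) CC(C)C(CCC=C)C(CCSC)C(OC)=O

B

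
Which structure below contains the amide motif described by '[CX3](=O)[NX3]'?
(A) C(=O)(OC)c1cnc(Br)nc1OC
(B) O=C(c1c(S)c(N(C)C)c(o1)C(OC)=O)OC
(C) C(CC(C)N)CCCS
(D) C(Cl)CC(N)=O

D

[CX3](=O)[NX3] describes a carbonyl carbon bonded to a trivalent nitrogen (an amide).
(A) has a methyl-ester group (-C(=O)OCH3) but the carbonyl is bonded to O, not to an NX3 nitrogen.
(B) has a methyl-ester group (-C(=O)OCH3) but the carbonyl is bonded to O, not to an NX3 nitrogen.
(C) has a primary amino group (-NH2) but the -NH2 is not attached to a carbonyl carbon.
(D) contains a primary amide (-C(=O)NH2), which satisfies every atom and bond constraint.
So the answer is (D).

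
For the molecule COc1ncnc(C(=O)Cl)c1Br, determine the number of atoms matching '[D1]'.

4

The query [D1] means: atom with exactly one heavy-atom neighbour (degree 1).
Check the 12 heavy atoms by environment: 2× n (aromatic, D2) → no; 1× c (aromatic, D2) → no; 3× c (aromatic, D3) → no; 1× Br (D1) → match; 1× O (D2) → no; 1× C (D1) → match; 1× C (D3) → no; 1× O (D1) → match; 1× Cl (D1) → match.
Summing the matching environments: 1 + 1 + 1 + 1 = 4 matching atoms.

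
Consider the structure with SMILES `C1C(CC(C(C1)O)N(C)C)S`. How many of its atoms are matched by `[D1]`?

Check the 11 heavy atoms by environment: 3× C (D2) → no; 3× C (D3) → no; 1× O (D1) → match; 1× N (D3) → no; 2× C (D1) → match; 1× S (D1) → match.
Summing the matching environments: 1 + 2 + 1 = 4 matching atoms.

4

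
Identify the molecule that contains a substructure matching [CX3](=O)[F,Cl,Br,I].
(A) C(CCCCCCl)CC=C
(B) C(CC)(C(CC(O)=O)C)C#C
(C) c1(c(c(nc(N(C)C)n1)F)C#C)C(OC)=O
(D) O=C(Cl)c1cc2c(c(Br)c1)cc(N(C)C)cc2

[CX3](=O)[F,Cl,Br,I] describes a carbonyl carbon bonded to a halogen (an acyl halide).
(A) has a chloro substituent but the Cl is not on a carbonyl carbon.
(B) has a carboxylic acid group (-C(=O)OH) but the carbonyl is bonded to -OH, not to a halogen.
(C) has a methyl-ester group (-C(=O)OCH3) but the carbonyl is bonded to -O-C, not to a halogen.
(D) contains an acyl chloride (-C(=O)Cl), which satisfies every atom and bond constraint.
So the answer is (D).

D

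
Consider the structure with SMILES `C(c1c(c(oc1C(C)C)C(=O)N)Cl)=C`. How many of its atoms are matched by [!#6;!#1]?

4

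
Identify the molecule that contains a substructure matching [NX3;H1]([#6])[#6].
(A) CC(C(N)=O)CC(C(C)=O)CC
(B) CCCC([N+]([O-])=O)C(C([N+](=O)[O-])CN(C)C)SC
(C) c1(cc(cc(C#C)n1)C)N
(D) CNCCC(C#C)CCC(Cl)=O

D

[NX3;H1]([#6])[#6] describes a trivalent nitrogen with one H, bonded to two carbons (a secondary amine).
(A) has a primary amide (-C(=O)NH2) but the -C(=O)NH2 nitrogen has H2, not H1.
(B) has a dimethylamino group (-N(CH3)2) but the nitrogen has H0, not H1.
(C) has a primary amino group (-NH2) but the nitrogen has H2 and only one carbon neighbour.
(D) contains an N-methylamino group (-NHCH3), which satisfies every atom and bond constraint.
So the answer is (D).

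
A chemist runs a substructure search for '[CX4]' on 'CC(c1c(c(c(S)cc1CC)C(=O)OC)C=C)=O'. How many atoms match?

Check the 18 heavy atoms by environment: 6× c (aromatic, X3) → no; 4× C (X4) → match; 4× C (X3) → no; 2× O (X1) → no; 1× O (X2) → no; 1× S (X2) → no.
That gives 4 matching atoms.

4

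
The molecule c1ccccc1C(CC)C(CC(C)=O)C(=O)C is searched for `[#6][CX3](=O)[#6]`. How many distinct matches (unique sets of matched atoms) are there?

2

[#6][CX3](=O)[#6] is the SMARTS for a ketone: a carbonyl carbon (no H) flanked by two carbons.
The molecule carries 2 separate instances of an acetyl/ketone group (-C(=O)CH3) meeting every constraint; each maps to a distinct set of atoms, giving 2 matches.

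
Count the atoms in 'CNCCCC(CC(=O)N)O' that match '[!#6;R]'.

The query [!#6;R] means: non-carbon atom that is part of a ring.
Check the 11 heavy atoms by environment: 7× C (acyclic) → no; 2× O (acyclic) → no; 2× N (acyclic) → no.
No environment satisfies the query, so 0 matching atoms.

0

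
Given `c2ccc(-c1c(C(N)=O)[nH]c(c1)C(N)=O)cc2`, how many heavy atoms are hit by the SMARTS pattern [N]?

The query [N] means: uppercase N matches aliphatic (non-aromatic) nitrogen only.
Check the 17 heavy atoms by environment: 1× n (aromatic) → no; 10× c (aromatic) → no; 2× C → no; 2× O → no; 2× N → match.
That gives 2 matching atoms.

2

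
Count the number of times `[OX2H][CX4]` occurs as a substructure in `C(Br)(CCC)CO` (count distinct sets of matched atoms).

[OX2H][CX4] is the SMARTS for an aliphatic alcohol: a hydroxyl oxygen bound to an sp3 (X4) carbon.
Exactly one fragment in the molecule meets all constraints, giving 1 match.

1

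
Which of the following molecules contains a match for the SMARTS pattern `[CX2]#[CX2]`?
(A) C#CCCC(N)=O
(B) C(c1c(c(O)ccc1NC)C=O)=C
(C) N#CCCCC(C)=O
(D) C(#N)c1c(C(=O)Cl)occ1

A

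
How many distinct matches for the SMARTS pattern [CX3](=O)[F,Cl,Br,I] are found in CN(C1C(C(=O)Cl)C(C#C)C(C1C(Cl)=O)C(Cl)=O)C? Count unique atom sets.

3

[CX3](=O)[F,Cl,Br,I] is the SMARTS for an acyl halide: a carbonyl carbon bonded to a halogen.
The molecule carries 3 separate instances of an acyl chloride (-C(=O)Cl) meeting every constraint; each maps to a distinct set of atoms, giving 3 matches.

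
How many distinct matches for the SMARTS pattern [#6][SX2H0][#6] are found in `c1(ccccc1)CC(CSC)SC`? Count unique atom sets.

2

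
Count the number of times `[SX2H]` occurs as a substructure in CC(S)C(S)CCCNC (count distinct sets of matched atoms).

2

[SX2H] is the SMARTS for a thiol: an aliphatic sulfur with two connections, one being H.
The molecule carries 2 separate instances of a thiol (-SH) meeting every constraint; each maps to a distinct set of atoms, giving 2 matches.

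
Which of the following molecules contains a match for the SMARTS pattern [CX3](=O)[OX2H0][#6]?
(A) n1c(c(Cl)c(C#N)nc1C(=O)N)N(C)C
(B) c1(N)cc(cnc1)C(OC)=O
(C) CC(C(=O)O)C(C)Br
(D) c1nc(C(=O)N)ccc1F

B

[CX3](=O)[OX2H0][#6] describes a carbonyl carbon bonded to an oxygen that is itself bonded to carbon (no H on that O) (an ester).
(A) has a primary amide (-C(=O)NH2) but the carbonyl is bonded to N, not to an O-C linkage.
(B) contains a methyl-ester group (-C(=O)OCH3), which satisfies every atom and bond constraint.
(C) has a carboxylic acid group (-C(=O)OH) but the singly-bonded O carries H (OX2H1, not H0).
(D) has a primary amide (-C(=O)NH2) but the carbonyl is bonded to N, not to an O-C linkage.
So the answer is (B).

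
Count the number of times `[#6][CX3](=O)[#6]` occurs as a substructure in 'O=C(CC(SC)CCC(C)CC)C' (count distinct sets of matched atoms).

1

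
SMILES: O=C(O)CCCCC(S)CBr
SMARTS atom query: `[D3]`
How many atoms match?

2

The query [D3] means: atom with exactly three heavy-atom neighbours.
Check the 11 heavy atoms by environment: 5× C (D2) → no; 2× C (D3) → match; 1× Br (D1) → no; 1× S (D1) → no; 2× O (D1) → no.
That gives 2 matching atoms.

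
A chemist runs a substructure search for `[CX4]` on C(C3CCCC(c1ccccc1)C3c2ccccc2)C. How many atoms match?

8

The query [CX4] means: C with X4: aliphatic carbon with exactly 4 total connections (bonds + H).
Check the 20 heavy atoms by environment: 8× C (X4) → match; 12× c (aromatic, X3) → no.
That gives 8 matching atoms.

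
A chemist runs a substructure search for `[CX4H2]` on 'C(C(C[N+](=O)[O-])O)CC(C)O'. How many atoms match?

3

The query [CX4H2] means: sp3 carbon (X4) with exactly two hydrogens.
Check the 11 heavy atoms by environment: 3× C (H2, X4) → match; 2× C (H1, X4) → no; 1× C (H3, X4) → no; 1× N (charge +1, H0, X3) → no; 1× O (charge -1, H0, X1) → no; 1× O (H0, X1) → no; 2× O (H1, X2) → no.
That gives 3 matching atoms.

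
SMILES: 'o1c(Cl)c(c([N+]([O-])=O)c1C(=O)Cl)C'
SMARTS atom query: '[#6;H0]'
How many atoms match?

5

The query [#6;H0] means: any carbon with no attached hydrogen.
Check the 13 heavy atoms by environment: 1× o (aromatic, H0) → no; 4× c (aromatic, H0) → match; 2× Cl (H0) → no; 1× N (charge +1, H0) → no; 1× O (charge -1, H0) → no; 2× O (H0) → no; 1× C (H0) → match; 1× C (H3) → no.
Summing the matching environments: 4 + 1 = 5 matching atoms.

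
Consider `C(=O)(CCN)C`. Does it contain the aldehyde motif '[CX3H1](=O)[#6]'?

No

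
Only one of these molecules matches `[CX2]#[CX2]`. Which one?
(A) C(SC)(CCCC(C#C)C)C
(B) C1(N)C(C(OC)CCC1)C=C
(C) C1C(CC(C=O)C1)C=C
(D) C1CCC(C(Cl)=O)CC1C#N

A

[CX2]#[CX2] describes a carbon-carbon triple bond (an alkyne).
(A) contains an ethynyl group (-C#CH), which satisfies every atom and bond constraint.
(B) has a vinyl group (-CH=CH2) but the C=C is a double bond; both carbons are CX3, not CX2.
(C) has a vinyl group (-CH=CH2) but the C=C is a double bond; both carbons are CX3, not CX2.
(D) has a nitrile (-C#N) but the triple bond is C#N, not C#C.
So the answer is (A).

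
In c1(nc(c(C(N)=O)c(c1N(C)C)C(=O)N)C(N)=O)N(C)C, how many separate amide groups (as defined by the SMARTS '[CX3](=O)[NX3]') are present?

3

[CX3](=O)[NX3] is the SMARTS for an amide: a carbonyl carbon bonded to a trivalent nitrogen.
The molecule carries 3 separate instances of a primary amide (-C(=O)NH2) meeting every constraint; each maps to a distinct set of atoms, giving 3 matches.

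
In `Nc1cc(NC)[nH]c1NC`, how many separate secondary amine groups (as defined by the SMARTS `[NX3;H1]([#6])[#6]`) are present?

2

[NX3;H1]([#6])[#6] is the SMARTS for a secondary amine: a trivalent nitrogen with one H, bonded to two carbons.
The molecule carries 2 separate instances of an N-methylamino group (-NHCH3) meeting every constraint; each maps to a distinct set of atoms, giving 2 matches.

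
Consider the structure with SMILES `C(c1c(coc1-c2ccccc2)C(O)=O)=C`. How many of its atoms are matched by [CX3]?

The query [CX3] means: C with X3: aliphatic carbon with exactly 3 total connections.
Check the 16 heavy atoms by environment: 1× o (aromatic, X2) → no; 10× c (aromatic, X3) → no; 3× C (X3) → match; 1× O (X1) → no; 1× O (X2) → no.
That gives 3 matching atoms.

3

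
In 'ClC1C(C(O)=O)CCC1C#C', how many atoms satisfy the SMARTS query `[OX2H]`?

1

The query [OX2H] means: aliphatic oxygen with two connections, one of which is H — an -OH oxygen.
Check the 11 heavy atoms by environment: 3× C (H1, X4) → no; 2× C (H2, X4) → no; 1× C (H0, X3) → no; 1× O (H0, X1) → no; 1× O (H1, X2) → match; 1× C (H0, X2) → no; 1× C (H1, X2) → no; 1× Cl (H0, X1) → no.
That gives 1 matching atom.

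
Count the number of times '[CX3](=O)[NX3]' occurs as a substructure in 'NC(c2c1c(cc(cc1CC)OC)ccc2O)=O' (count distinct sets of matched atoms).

1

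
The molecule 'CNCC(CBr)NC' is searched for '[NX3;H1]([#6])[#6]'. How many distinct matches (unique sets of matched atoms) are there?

2

[NX3;H1]([#6])[#6] is the SMARTS for a secondary amine: a trivalent nitrogen with one H, bonded to two carbons.
The molecule carries 2 separate instances of an N-methylamino group (-NHCH3) meeting every constraint; each maps to a distinct set of atoms, giving 2 matches.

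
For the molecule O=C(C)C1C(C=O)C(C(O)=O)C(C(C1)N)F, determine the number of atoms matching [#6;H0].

Check the 16 heavy atoms by environment: 6× C (H1) → no; 1× C (H2) → no; 2× C (H0) → match; 3× O (H0) → no; 1× C (H3) → no; 1× F (H0) → no; 1× O (H1) → no; 1× N (H2) → no.
That gives 2 matching atoms.

2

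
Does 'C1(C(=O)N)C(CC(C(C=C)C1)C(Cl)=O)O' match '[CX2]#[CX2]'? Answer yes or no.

No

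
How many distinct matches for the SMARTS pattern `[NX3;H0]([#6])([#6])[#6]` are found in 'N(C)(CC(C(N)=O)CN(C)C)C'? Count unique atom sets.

2

[NX3;H0]([#6])([#6])[#6] is the SMARTS for a tertiary amine: a trivalent nitrogen with no H, bonded to three carbons.
The molecule carries 2 separate instances of a dimethylamino group (-N(CH3)2) meeting every constraint; each maps to a distinct set of atoms, giving 2 matches.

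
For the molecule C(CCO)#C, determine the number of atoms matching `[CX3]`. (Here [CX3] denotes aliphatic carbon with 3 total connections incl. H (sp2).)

0

The query [CX3] means: C with X3: aliphatic carbon with exactly 3 total connections.
Check the 5 heavy atoms by environment: 2× C (X4) → no; 2× C (X2) → no; 1× O (X2) → no.
No environment satisfies the query, so 0 matching atoms.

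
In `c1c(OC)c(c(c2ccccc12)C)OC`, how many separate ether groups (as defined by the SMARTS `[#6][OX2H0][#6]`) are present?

2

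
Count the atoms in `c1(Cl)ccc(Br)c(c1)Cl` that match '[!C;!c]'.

The query [!C;!c] means: neither aliphatic nor aromatic carbon — same as [!#6].
Check the 9 heavy atoms by environment: 6× c (aromatic) → no; 1× Br → match; 2× Cl → match.
Summing the matching environments: 1 + 2 = 3 matching atoms.

3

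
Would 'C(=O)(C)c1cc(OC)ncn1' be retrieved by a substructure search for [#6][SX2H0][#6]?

No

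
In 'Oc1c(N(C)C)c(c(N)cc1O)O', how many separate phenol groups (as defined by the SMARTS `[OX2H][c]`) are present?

3

[OX2H][c] is the SMARTS for a phenol: a hydroxyl oxygen attached to an aromatic carbon.
The molecule carries 3 separate instances of a hydroxyl group (-OH) meeting every constraint; each maps to a distinct set of atoms, giving 3 matches.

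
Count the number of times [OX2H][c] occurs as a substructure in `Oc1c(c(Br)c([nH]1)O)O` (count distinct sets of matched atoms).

3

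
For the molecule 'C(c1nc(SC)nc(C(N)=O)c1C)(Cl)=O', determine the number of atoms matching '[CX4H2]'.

0

The query [CX4H2] means: sp3 carbon (X4) with exactly two hydrogens.
Check the 15 heavy atoms by environment: 2× n (aromatic, H0, X2) → no; 4× c (aromatic, H0, X3) → no; 2× C (H0, X3) → no; 2× O (H0, X1) → no; 1× N (H2, X3) → no; 1× S (H0, X2) → no; 2× C (H3, X4) → no; 1× Cl (H0, X1) → no.
No environment satisfies the query, so 0 matching atoms.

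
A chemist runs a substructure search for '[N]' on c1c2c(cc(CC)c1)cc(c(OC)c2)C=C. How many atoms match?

0

Check the 16 heavy atoms by environment: 10× c (aromatic) → no; 5× C → no; 1× O → no.
No environment satisfies the query, so 0 matching atoms.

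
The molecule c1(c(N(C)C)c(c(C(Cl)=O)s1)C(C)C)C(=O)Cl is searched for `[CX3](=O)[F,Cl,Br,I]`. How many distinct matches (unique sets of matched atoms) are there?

2

[CX3](=O)[F,Cl,Br,I] is the SMARTS for an acyl halide: a carbonyl carbon bonded to a halogen.
The molecule carries 2 separate instances of an acyl chloride (-C(=O)Cl) meeting every constraint; each maps to a distinct set of atoms, giving 2 matches.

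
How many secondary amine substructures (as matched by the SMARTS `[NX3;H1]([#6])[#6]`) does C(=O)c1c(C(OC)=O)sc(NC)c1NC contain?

[NX3;H1]([#6])[#6] is the SMARTS for a secondary amine: a trivalent nitrogen with one H, bonded to two carbons.
The molecule carries 2 separate instances of an N-methylamino group (-NHCH3) meeting every constraint; each maps to a distinct set of atoms, giving 2 matches.

2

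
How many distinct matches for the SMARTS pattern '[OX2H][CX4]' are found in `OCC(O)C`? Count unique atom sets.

[OX2H][CX4] is the SMARTS for an aliphatic alcohol: a hydroxyl oxygen bound to an sp3 (X4) carbon.
The molecule carries 2 separate instances of a hydroxyl group (-OH) meeting every constraint; each maps to a distinct set of atoms, giving 2 matches.

2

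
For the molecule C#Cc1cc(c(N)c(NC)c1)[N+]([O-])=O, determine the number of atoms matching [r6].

6

The query [r6] means: r6 matches atoms in a six-membered ring.
Check the 14 heavy atoms by environment: 6× c (aromatic, in 6-ring) → match; 2× N (acyclic) → no; 3× C (acyclic) → no; 1× N (charge +1, acyclic) → no; 1× O (charge -1, acyclic) → no; 1× O (acyclic) → no.
That gives 6 matching atoms.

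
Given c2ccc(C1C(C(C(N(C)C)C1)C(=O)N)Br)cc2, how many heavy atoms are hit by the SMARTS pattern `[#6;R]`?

11

Check the 18 heavy atoms by environment: 5× C (in 5-ring) → match; 6× c (aromatic, in 6-ring) → match; 3× C (acyclic) → no; 1× O (acyclic) → no; 2× N (acyclic) → no; 1× Br (acyclic) → no.
Summing the matching environments: 5 + 6 = 11 matching atoms.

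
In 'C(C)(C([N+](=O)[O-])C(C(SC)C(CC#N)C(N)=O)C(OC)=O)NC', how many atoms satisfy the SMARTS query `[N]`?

4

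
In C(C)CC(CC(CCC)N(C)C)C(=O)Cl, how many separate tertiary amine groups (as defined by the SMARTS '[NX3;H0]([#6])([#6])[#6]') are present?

1

[NX3;H0]([#6])([#6])[#6] is the SMARTS for a tertiary amine: a trivalent nitrogen with no H, bonded to three carbons.
Exactly one fragment in the molecule meets all constraints, giving 1 match.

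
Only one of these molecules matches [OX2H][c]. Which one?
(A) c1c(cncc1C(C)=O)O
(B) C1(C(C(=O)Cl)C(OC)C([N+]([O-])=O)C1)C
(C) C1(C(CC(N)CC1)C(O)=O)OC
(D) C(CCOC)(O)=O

A

[OX2H][c] describes a hydroxyl oxygen attached to an aromatic carbon (a phenol).
(A) contains a hydroxyl group (-OH), which satisfies every atom and bond constraint.
(B) has a methoxy ether (-OCH3) but the oxygen has H0, not H1.
(C) has a methoxy ether (-OCH3) but the oxygen has H0, not H1.
(D) has a methoxy ether (-OCH3) but the oxygen has H0, not H1.
So the answer is (A).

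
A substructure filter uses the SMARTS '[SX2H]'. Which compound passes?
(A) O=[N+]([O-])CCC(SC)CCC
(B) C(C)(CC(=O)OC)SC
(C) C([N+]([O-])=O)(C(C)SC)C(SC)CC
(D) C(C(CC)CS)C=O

[SX2H] describes an aliphatic sulfur with two connections, one being H (a thiol).
(A) has a methylthio ether (-SCH3) but the sulfur has H0 (bonded to two carbons), not H1.
(B) has a methylthio ether (-SCH3) but the sulfur has H0 (bonded to two carbons), not H1.
(C) has a methylthio ether (-SCH3) but the sulfur has H0 (bonded to two carbons), not H1.
(D) contains a thiol (-SH), which satisfies every atom and bond constraint.
So the answer is (D).

D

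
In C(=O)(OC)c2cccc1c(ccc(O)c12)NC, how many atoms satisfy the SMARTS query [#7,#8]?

The query [#7,#8] means: nitrogen or oxygen (comma = OR).
Check the 17 heavy atoms by environment: 10× c (aromatic) → no; 3× C → no; 3× O → match; 1× N → match.
Summing the matching environments: 3 + 1 = 4 matching atoms.

4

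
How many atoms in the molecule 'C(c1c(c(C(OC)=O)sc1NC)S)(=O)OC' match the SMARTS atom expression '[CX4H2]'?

0

Check the 16 heavy atoms by environment: 1× s (aromatic, H0, X2) → no; 4× c (aromatic, H0, X3) → no; 1× N (H1, X3) → no; 3× C (H3, X4) → no; 1× S (H1, X2) → no; 2× C (H0, X3) → no; 2× O (H0, X1) → no; 2× O (H0, X2) → no.
No environment satisfies the query, so 0 matching atoms.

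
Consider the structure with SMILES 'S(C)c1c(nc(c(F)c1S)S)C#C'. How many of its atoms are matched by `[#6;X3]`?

5

The query [#6;X3] means: any carbon (aromatic or not) with three total connections.
Check the 13 heavy atoms by environment: 1× n (aromatic, X2) → no; 5× c (aromatic, X3) → match; 3× S (X2) → no; 1× C (X4) → no; 2× C (X2) → no; 1× F (X1) → no.
That gives 5 matching atoms.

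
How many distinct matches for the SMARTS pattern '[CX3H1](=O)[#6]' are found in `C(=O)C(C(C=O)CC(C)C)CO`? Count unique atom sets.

2

[CX3H1](=O)[#6] is the SMARTS for an aldehyde: an sp2 carbon with one H, double-bonded to O and single-bonded to carbon.
The molecule carries 2 separate instances of an aldehyde (-CHO) meeting every constraint; each maps to a distinct set of atoms, giving 2 matches.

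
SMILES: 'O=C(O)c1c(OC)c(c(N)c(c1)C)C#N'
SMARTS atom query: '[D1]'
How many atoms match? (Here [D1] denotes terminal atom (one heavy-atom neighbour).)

6

The query [D1] means: atom with exactly one heavy-atom neighbour (degree 1).
Check the 15 heavy atoms by environment: 5× c (aromatic, D3) → no; 1× c (aromatic, D2) → no; 2× C (D1) → match; 2× N (D1) → match; 1× O (D2) → no; 1× C (D2) → no; 1× C (D3) → no; 2× O (D1) → match.
Summing the matching environments: 2 + 2 + 2 = 6 matching atoms.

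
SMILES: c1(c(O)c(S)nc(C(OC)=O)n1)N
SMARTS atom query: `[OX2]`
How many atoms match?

2

The query [OX2] means: aliphatic oxygen with two total connections — ether, hydroxyl, or ester single-bond O.
Check the 13 heavy atoms by environment: 2× n (aromatic, X2) → no; 4× c (aromatic, X3) → no; 1× N (X3) → no; 2× O (X2) → match; 1× C (X3) → no; 1× O (X1) → no; 1× C (X4) → no; 1× S (X2) → no.
That gives 2 matching atoms.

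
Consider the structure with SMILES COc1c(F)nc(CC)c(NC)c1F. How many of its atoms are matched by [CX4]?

4

The query [CX4] means: C with X4: aliphatic carbon with exactly 4 total connections (bonds + H).
Check the 14 heavy atoms by environment: 1× n (aromatic, X2) → no; 5× c (aromatic, X3) → no; 4× C (X4) → match; 1× N (X3) → no; 2× F (X1) → no; 1× O (X2) → no.
That gives 4 matching atoms.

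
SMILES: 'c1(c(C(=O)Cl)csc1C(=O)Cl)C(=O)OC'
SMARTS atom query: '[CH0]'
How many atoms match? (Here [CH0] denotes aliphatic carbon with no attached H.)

3

Check the 15 heavy atoms by environment: 1× s (aromatic, H0) → no; 3× c (aromatic, H0) → no; 1× c (aromatic, H1) → no; 3× C (H0) → match; 4× O (H0) → no; 1× C (H3) → no; 2× Cl (H0) → no.
That gives 3 matching atoms.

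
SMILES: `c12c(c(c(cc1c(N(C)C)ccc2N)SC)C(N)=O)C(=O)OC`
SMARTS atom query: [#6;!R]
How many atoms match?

6

Check the 23 heavy atoms by environment: 10× c (aromatic, in 6-ring) → no; 3× N (acyclic) → no; 1× S (acyclic) → no; 6× C (acyclic) → match; 3× O (acyclic) → no.
That gives 6 matching atoms.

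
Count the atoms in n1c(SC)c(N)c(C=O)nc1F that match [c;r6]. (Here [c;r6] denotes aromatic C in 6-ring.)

4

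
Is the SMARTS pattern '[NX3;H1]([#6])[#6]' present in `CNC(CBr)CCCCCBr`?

The pattern [NX3;H1]([#6])[#6] describes a trivalent nitrogen with one H, bonded to two carbons — a secondary amine.
The molecule carries an N-methylamino group (-NHCH3), whose atoms satisfy every constraint of the query, so the pattern matches.

Yes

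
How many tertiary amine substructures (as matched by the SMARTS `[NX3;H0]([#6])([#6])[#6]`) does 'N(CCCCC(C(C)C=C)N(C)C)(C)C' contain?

2

[NX3;H0]([#6])([#6])[#6] is the SMARTS for a tertiary amine: a trivalent nitrogen with no H, bonded to three carbons.
The molecule carries 2 separate instances of a dimethylamino group (-N(CH3)2) meeting every constraint; each maps to a distinct set of atoms, giving 2 matches.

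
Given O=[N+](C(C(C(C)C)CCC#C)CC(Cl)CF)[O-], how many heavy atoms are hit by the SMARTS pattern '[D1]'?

The query [D1] means: atom with exactly one heavy-atom neighbour (degree 1).
Check the 17 heavy atoms by environment: 5× C (D2) → no; 4× C (D3) → no; 3× C (D1) → match; 1× Cl (D1) → match; 1× N (charge +1, D3) → no; 1× O (charge -1, D1) → match; 1× O (D1) → match; 1× F (D1) → match.
Summing the matching environments: 3 + 1 + 1 + 1 + 1 = 7 matching atoms.

7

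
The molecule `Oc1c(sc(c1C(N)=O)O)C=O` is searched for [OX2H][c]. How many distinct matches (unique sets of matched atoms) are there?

2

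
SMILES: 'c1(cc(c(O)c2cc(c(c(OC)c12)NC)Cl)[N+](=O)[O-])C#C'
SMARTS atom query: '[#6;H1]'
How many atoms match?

3

Check the 21 heavy atoms by environment: 8× c (aromatic, H0) → no; 2× c (aromatic, H1) → match; 2× O (H0) → no; 2× C (H3) → no; 1× C (H0) → no; 1× C (H1) → match; 1× N (H1) → no; 1× O (H1) → no; 1× N (charge +1, H0) → no; 1× O (charge -1, H0) → no; 1× Cl (H0) → no.
Summing the matching environments: 2 + 1 = 3 matching atoms.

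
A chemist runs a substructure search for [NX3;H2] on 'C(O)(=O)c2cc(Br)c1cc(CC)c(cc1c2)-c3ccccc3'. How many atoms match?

0

The query [NX3;H2] means: aliphatic N with 3 total connections, two of them H — an -NH2 nitrogen (amine or amide).
Check the 22 heavy atoms by environment: 7× c (aromatic, H0, X3) → no; 9× c (aromatic, H1, X3) → no; 1× C (H0, X3) → no; 1× O (H0, X1) → no; 1× O (H1, X2) → no; 1× Br (H0, X1) → no; 1× C (H2, X4) → no; 1× C (H3, X4) → no.
No environment satisfies the query, so 0 matching atoms.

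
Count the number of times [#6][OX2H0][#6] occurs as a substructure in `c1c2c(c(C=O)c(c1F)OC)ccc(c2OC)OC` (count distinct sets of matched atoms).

3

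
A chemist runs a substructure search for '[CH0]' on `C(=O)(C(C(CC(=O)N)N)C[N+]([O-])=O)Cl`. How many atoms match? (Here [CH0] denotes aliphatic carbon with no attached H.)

Check the 14 heavy atoms by environment: 2× C (H2) → no; 2× C (H1) → no; 2× C (H0) → match; 3× O (H0) → no; 1× Cl (H0) → no; 2× N (H2) → no; 1× N (charge +1, H0) → no; 1× O (charge -1, H0) → no.
That gives 2 matching atoms.

2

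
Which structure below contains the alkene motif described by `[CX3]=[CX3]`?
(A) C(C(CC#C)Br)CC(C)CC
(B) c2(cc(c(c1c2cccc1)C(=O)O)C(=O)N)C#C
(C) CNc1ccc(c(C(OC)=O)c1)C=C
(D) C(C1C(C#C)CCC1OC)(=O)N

C

[CX3]=[CX3] describes a non-aromatic C=C double bond between two sp2 carbons (an alkene).
(A) has an ethyl group (-CH2CH3) but its C-C bond is a single bond between CX4 carbons, not CX3=CX3.
(B) has an ethynyl group (-C#CH) but the C-C bond is a triple bond, not a double bond.
(C) contains a vinyl group (-CH=CH2), which satisfies every atom and bond constraint.
(D) has an ethynyl group (-C#CH) but the C-C bond is a triple bond, not a double bond.
So the answer is (C).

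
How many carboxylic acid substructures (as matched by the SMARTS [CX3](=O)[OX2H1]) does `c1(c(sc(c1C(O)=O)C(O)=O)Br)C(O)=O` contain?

3

[CX3](=O)[OX2H1] is the SMARTS for a carboxylic acid: an sp2 carbon double-bonded to O and single-bonded to an -OH oxygen.
The molecule carries 3 separate instances of a carboxylic acid group (-C(=O)OH) meeting every constraint; each maps to a distinct set of atoms, giving 3 matches.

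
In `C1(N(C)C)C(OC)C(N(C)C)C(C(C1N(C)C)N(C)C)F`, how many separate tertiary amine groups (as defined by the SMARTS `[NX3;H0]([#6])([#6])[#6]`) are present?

[NX3;H0]([#6])([#6])[#6] is the SMARTS for a tertiary amine: a trivalent nitrogen with no H, bonded to three carbons.
The molecule carries 4 separate instances of a dimethylamino group (-N(CH3)2) meeting every constraint; each maps to a distinct set of atoms, giving 4 matches.

4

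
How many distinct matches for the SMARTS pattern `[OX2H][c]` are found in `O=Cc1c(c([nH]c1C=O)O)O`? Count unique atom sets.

[OX2H][c] is the SMARTS for a phenol: a hydroxyl oxygen attached to an aromatic carbon.
The molecule carries 2 separate instances of a hydroxyl group (-OH) meeting every constraint; each maps to a distinct set of atoms, giving 2 matches.

2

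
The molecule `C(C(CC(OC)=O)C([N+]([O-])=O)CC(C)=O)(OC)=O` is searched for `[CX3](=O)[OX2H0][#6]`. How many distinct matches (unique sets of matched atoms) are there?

[CX3](=O)[OX2H0][#6] is the SMARTS for an ester: a carbonyl carbon bonded to an oxygen that is itself bonded to carbon (no H on that O).
The molecule carries 2 separate instances of a methyl-ester group (-C(=O)OCH3) meeting every constraint; each maps to a distinct set of atoms, giving 2 matches.

2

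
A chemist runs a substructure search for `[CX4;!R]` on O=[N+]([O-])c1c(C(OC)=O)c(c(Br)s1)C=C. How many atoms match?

1

Check the 15 heavy atoms by environment: 1× s (aromatic, X2, in 5-ring) → no; 4× c (aromatic, X3, in 5-ring) → no; 3× C (X3, acyclic) → no; 2× O (X1, acyclic) → no; 1× O (X2, acyclic) → no; 1× C (X4, acyclic) → match; 1× Br (X1, acyclic) → no; 1× N (charge +1, X3, acyclic) → no; 1× O (charge -1, X1, acyclic) → no.
That gives 1 matching atom.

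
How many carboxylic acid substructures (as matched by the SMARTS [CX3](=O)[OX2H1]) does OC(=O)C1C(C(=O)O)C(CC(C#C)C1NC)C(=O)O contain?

[CX3](=O)[OX2H1] is the SMARTS for a carboxylic acid: an sp2 carbon double-bonded to O and single-bonded to an -OH oxygen.
The molecule carries 3 separate instances of a carboxylic acid group (-C(=O)OH) meeting every constraint; each maps to a distinct set of atoms, giving 3 matches.

3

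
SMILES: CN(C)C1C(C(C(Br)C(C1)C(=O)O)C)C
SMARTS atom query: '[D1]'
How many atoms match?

The query [D1] means: atom with exactly one heavy-atom neighbour (degree 1).
Check the 15 heavy atoms by environment: 6× C (D3) → no; 1× C (D2) → no; 1× N (D3) → no; 4× C (D1) → match; 1× Br (D1) → match; 2× O (D1) → match.
Summing the matching environments: 4 + 1 + 2 = 7 matching atoms.

7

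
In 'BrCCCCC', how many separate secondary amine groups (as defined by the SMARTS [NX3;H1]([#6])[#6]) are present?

0

[NX3;H1]([#6])[#6] is the SMARTS for a secondary amine: a trivalent nitrogen with one H, bonded to two carbons.
No fragment in the molecule satisfies every constraint, giving 0 matches.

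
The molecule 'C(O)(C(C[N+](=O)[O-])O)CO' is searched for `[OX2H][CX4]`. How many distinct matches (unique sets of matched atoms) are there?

3

[OX2H][CX4] is the SMARTS for an aliphatic alcohol: a hydroxyl oxygen bound to an sp3 (X4) carbon.
The molecule carries 3 separate instances of a hydroxyl group (-OH) meeting every constraint; each maps to a distinct set of atoms, giving 3 matches.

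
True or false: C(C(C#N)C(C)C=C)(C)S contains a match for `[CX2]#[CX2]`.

False

The pattern [CX2]#[CX2] describes a carbon-carbon triple bond — an alkyne.
The closest candidate here is a vinyl group (-CH=CH2), but the C=C is a double bond; both carbons are CX3, not CX2. No other fragment satisfies the full query, so there is no match.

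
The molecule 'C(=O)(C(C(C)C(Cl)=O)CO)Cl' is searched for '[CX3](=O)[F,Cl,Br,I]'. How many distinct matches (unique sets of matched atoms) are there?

2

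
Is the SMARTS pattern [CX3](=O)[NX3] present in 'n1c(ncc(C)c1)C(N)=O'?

Yes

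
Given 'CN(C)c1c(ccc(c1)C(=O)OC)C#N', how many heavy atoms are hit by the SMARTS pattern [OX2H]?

0

Check the 15 heavy atoms by environment: 3× c (aromatic, H1, X3) → no; 3× c (aromatic, H0, X3) → no; 1× C (H0, X2) → no; 1× N (H0, X1) → no; 1× N (H0, X3) → no; 3× C (H3, X4) → no; 1× C (H0, X3) → no; 1× O (H0, X1) → no; 1× O (H0, X2) → no.
No environment satisfies the query, so 0 matching atoms.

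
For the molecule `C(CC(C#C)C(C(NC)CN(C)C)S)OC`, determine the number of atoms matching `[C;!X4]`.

Check the 16 heavy atoms by environment: 10× C (X4) → no; 1× S (X2) → no; 2× N (X3) → no; 1× O (X2) → no; 2× C (X2) → match.
That gives 2 matching atoms.

2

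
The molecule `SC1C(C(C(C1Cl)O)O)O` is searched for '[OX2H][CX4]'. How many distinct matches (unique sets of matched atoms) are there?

3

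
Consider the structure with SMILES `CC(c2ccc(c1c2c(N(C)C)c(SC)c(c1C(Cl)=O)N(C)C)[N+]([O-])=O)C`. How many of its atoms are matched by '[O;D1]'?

The query [O;D1] means: aliphatic oxygen bonded to exactly one heavy atom.
Check the 27 heavy atoms by environment: 8× c (aromatic, D3) → no; 2× c (aromatic, D2) → no; 1× S (D2) → no; 7× C (D1) → no; 2× C (D3) → no; 2× N (D3) → no; 2× O (D1) → match; 1× Cl (D1) → no; 1× N (charge +1, D3) → no; 1× O (charge -1, D1) → match.
Summing the matching environments: 2 + 1 = 3 matching atoms.

3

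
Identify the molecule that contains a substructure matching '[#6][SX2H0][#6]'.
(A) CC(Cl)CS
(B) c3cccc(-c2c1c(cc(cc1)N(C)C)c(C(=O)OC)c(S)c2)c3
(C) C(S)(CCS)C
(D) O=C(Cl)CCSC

[#6][SX2H0][#6] describes an aliphatic sulfur bridging two carbons with no H on the sulfur (a thioether).
(A) has a thiol (-SH) but the sulfur has H1, not H0 bridging two carbons.
(B) has a thiol (-SH) but the sulfur has H1, not H0 bridging two carbons.
(C) has a thiol (-SH) but the sulfur has H1, not H0 bridging two carbons.
(D) contains a methylthio ether (-SCH3), which satisfies every atom and bond constraint.
So the answer is (D).

D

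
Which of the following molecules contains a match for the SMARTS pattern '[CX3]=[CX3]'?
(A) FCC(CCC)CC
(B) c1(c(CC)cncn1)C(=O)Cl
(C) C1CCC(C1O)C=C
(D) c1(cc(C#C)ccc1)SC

C

[CX3]=[CX3] describes a non-aromatic C=C double bond between two sp2 carbons (an alkene).
(A) has an ethyl group (-CH2CH3) but its C-C bond is a single bond between CX4 carbons, not CX3=CX3.
(B) has an ethyl group (-CH2CH3) but its C-C bond is a single bond between CX4 carbons, not CX3=CX3.
(C) contains a vinyl group (-CH=CH2), which satisfies every atom and bond constraint.
(D) has an ethynyl group (-C#CH) but the C-C bond is a triple bond, not a double bond.
So the answer is (C).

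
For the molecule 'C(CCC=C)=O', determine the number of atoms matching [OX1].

The query [OX1] means: aliphatic oxygen with one total connection — typically a carbonyl =O or an oxide.
Check the 6 heavy atoms by environment: 2× C (X4) → no; 3× C (X3) → no; 1× O (X1) → match.
That gives 1 matching atom.

1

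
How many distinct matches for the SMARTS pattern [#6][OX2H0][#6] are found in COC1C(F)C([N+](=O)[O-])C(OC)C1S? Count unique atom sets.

2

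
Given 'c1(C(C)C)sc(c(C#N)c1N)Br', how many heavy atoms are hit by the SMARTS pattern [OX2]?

Check the 12 heavy atoms by environment: 1× s (aromatic, X2) → no; 4× c (aromatic, X3) → no; 1× N (X3) → no; 1× Br (X1) → no; 1× C (X2) → no; 1× N (X1) → no; 3× C (X4) → no.
No environment satisfies the query, so 0 matching atoms.

0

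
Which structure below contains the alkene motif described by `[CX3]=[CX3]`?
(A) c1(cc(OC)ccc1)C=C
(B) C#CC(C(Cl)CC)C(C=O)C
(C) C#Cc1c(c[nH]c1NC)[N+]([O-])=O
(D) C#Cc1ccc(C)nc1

A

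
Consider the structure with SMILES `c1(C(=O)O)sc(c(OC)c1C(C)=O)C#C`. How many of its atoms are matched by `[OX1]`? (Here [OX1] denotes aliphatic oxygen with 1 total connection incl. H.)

Check the 15 heavy atoms by environment: 1× s (aromatic, X2) → no; 4× c (aromatic, X3) → no; 2× C (X2) → no; 2× C (X3) → no; 2× O (X1) → match; 2× O (X2) → no; 2× C (X4) → no.
That gives 2 matching atoms.

2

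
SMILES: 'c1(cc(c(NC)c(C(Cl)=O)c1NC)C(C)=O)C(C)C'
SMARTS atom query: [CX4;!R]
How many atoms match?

6

The query [CX4;!R] means: aliphatic carbon with four total connections, not in a ring.
Check the 19 heavy atoms by environment: 6× c (aromatic, X3, in 6-ring) → no; 2× C (X3, acyclic) → no; 2× O (X1, acyclic) → no; 1× Cl (X1, acyclic) → no; 2× N (X3, acyclic) → no; 6× C (X4, acyclic) → match.
That gives 6 matching atoms.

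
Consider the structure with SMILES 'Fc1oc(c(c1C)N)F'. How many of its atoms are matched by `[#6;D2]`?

0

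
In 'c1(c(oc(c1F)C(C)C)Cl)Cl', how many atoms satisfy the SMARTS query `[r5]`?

5

The query [r5] means: r5 matches atoms in a five-membered ring.
Check the 11 heavy atoms by environment: 1× o (aromatic, in 5-ring) → match; 4× c (aromatic, in 5-ring) → match; 2× Cl (acyclic) → no; 1× F (acyclic) → no; 3× C (acyclic) → no.
Summing the matching environments: 1 + 4 = 5 matching atoms.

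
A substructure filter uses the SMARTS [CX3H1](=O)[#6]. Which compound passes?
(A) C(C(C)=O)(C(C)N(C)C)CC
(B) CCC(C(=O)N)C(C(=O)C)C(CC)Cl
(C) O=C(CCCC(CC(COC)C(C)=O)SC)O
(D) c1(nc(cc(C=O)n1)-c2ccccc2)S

[CX3H1](=O)[#6] describes an sp2 carbon with one H, double-bonded to O and single-bonded to carbon (an aldehyde).
(A) has an acetyl/ketone group (-C(=O)CH3) but the carbonyl carbon has H0 (two carbon neighbours), not H1.
(B) has an acetyl/ketone group (-C(=O)CH3) but the carbonyl carbon has H0 (two carbon neighbours), not H1.
(C) has an acetyl/ketone group (-C(=O)CH3) but the carbonyl carbon has H0 (two carbon neighbours), not H1.
(D) contains an aldehyde (-CHO), which satisfies every atom and bond constraint.
So the answer is (D).

D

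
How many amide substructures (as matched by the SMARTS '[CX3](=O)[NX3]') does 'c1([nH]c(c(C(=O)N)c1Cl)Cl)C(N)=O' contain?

2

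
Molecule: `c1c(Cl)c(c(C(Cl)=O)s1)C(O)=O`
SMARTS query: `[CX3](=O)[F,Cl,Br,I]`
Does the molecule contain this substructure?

Yes

The pattern [CX3](=O)[F,Cl,Br,I] describes a carbonyl carbon bonded to a halogen — an acyl halide.
The molecule carries an acyl chloride (-C(=O)Cl), whose atoms satisfy every constraint of the query, so the pattern matches.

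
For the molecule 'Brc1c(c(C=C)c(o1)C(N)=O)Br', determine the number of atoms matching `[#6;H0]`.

The query [#6;H0] means: any carbon with no attached hydrogen.
Check the 12 heavy atoms by environment: 1× o (aromatic, H0) → no; 4× c (aromatic, H0) → match; 2× Br (H0) → no; 1× C (H1) → no; 1× C (H2) → no; 1× C (H0) → match; 1× O (H0) → no; 1× N (H2) → no.
Summing the matching environments: 4 + 1 = 5 matching atoms.

5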